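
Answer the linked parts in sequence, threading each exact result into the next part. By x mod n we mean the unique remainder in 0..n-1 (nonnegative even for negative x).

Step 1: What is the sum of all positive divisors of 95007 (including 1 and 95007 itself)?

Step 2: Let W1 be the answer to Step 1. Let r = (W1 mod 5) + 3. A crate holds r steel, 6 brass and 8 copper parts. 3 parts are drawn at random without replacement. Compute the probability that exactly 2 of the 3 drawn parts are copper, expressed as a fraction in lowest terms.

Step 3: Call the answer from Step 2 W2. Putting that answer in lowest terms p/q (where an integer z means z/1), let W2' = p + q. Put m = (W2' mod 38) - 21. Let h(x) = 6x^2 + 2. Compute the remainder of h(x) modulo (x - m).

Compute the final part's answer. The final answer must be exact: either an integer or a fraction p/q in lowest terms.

1538

Step 1: 95007 = 3 * 11 * 2879; sigma = (1 + 3) * (1 + 11) * (1 + 2879) = 4 * 12 * 2880 = 138240; answer 138240
Step 2: W1 = 138240; r = 3; total draws C(17,3) = 680; favorable C(8,2)*C(9,1) = 252; P = 63/170; answer 63/170
Step 3: W2 = 63/170; threaded value p + q = 233; m = -16; remainder = value at the root: 6*(-16)^2 + 2 = (1536) + (2) = 1538; answer 1538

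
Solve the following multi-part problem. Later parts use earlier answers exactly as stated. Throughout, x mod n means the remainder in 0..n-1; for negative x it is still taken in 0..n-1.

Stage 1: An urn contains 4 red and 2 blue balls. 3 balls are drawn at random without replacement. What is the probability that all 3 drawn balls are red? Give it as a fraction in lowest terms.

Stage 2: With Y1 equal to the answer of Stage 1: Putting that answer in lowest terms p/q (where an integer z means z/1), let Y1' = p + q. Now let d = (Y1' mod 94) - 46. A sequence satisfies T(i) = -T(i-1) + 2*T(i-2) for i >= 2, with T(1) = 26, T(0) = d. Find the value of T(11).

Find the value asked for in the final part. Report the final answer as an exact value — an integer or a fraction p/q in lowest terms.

45038

Stage 1: total draws C(6,3) = 20; favorable C(4,3) = 4; P = 1/5; answer 1/5
Stage 2: Y1 = 1/5; threaded value p + q = 6; d = -40; T(2) = -1*(26) + 2*(-40) = -106; iterating: T(2)=-106, T(3)=158, T(4)=-370, T(5)=686, T(6)=-1426, T(7)=2798, T(8)=-5650, T(9)=11246, T(10)=-22546, T(11)=45038; answer 45038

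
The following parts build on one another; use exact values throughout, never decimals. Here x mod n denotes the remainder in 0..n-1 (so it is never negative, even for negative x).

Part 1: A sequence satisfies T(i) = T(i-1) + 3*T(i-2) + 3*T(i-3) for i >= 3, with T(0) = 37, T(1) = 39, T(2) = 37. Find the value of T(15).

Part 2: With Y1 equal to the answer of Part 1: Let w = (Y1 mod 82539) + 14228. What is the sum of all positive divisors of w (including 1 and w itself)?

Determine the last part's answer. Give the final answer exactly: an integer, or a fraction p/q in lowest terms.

124800

Part 1: T(3) = 1*(37) + 3*(39) + 3*(37) = 265; iterating: T(3)=265, T(4)=493, T(5)=1399, T(6)=3673, T(7)=9349, T(8)=24565, T(9)=63631, T(10)=165373, T(11)=429961, T(12)=1116973, T(13)=2902975, T(14)=7543777, T(15)=19603621; answer 19603621
Part 2: Y1 = 19603621; w = 56106; 56106 = 2 * 3^3 * 1039; sigma = (1 + 2) * (1 + 3 + 9 + 27) * (1 + 1039) = 3 * 40 * 1040 = 124800; answer 124800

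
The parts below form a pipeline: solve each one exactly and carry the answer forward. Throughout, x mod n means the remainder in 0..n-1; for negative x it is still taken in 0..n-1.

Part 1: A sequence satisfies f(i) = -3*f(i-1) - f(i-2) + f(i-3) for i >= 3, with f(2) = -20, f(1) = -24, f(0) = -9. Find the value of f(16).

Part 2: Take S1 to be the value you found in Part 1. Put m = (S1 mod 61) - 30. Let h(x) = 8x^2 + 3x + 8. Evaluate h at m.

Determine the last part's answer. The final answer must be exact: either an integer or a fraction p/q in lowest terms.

Part 1: f(3) = -3*(-20) - 1*(-24) + 1*(-9) = 75; iterating: f(3)=75, f(4)=-229, f(5)=592, f(6)=-1472, f(7)=3595, f(8)=-8721, f(9)=21096, f(10)=-50972, f(11)=123099, f(12)=-297229, f(13)=717616, f(14)=-1732520, f(15)=4182715, f(16)=-10098009; answer -10098009
Part 2: S1 = -10098009; m = 23; 8*(23)^2 + 3*(23)^1 + 8 = (4232) + (69) + (8) = 4309; answer 4309

4309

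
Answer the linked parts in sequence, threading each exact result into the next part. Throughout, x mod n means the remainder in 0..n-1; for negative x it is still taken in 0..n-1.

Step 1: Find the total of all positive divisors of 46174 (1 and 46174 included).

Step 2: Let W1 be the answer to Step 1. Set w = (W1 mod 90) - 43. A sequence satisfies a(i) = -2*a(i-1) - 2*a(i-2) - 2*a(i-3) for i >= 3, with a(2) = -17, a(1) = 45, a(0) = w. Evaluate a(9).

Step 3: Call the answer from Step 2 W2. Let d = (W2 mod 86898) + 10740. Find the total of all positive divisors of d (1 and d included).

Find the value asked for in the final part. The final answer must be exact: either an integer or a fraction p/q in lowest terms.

Step 1: 46174 = 2 * 23087; sigma = (1 + 2) * (1 + 23087) = 3 * 23088 = 69264; answer 69264
Step 2: W1 = 69264; w = 11; a(3) = -2*(-17) - 2*(45) - 2*(11) = -78; iterating: a(3)=-78, a(4)=100, a(5)=-10, a(6)=-24, a(7)=-132, a(8)=332, a(9)=-352; answer -352
Step 3: W2 = -352; d = 97286; 97286 = 2 * 7 * 6949; sigma = (1 + 2) * (1 + 7) * (1 + 6949) = 3 * 8 * 6950 = 166800; answer 166800

166800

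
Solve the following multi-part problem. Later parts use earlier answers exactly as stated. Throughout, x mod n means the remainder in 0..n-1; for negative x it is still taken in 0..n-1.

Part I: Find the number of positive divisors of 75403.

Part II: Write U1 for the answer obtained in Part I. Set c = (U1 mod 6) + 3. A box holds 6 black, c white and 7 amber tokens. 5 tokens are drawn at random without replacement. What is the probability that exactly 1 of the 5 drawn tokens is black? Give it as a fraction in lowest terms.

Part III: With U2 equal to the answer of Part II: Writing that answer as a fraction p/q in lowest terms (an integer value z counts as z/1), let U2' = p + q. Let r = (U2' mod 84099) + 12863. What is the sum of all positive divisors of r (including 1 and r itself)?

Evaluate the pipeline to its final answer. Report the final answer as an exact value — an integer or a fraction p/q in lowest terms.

Part I: 75403 is prime, so its only divisors are 1 and 75403; count = 2; answer 2
Part II: U1 = 2; c = 5; total draws C(18,5) = 8568; favorable C(6,1)*C(12,4) = 2970; P = 165/476; answer 165/476
Part III: U2 = 165/476; threaded value p + q = 641; r = 13504; 13504 = 2^6 * 211; sigma = (1 + 2 + 4 + 8 + 16 + 32 + 64) * (1 + 211) = 127 * 212 = 26924; answer 26924

26924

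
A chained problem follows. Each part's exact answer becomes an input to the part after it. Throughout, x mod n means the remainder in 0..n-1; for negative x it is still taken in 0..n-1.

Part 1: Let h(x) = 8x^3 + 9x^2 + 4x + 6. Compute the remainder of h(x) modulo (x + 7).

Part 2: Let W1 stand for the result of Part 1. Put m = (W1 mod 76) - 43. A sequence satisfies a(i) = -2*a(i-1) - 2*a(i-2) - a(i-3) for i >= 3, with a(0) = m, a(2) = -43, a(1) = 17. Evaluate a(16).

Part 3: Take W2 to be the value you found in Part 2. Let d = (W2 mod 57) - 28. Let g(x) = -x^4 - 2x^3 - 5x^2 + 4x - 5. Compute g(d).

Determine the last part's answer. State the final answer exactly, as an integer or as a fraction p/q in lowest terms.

Part 1: remainder = value at the root: 8*(-7)^3 + 9*(-7)^2 + 4*(-7)^1 + 6 = (-2744) + (441) + (-28) + (6) = -2325; answer -2325
Part 2: W1 = -2325; m = -12; a(3) = -2*(-43) - 2*(17) - 1*(-12) = 64; iterating: a(3)=64, a(4)=-59, a(5)=33, a(6)=-12, a(7)=17, a(8)=-43, a(9)=64, a(10)=-59, a(11)=33, a(12)=-12, a(13)=17, a(14)=-43, a(15)=64, a(16)=-59; answer -59
Part 3: W2 = -59; d = 27; -1*(27)^4 - 2*(27)^3 - 5*(27)^2 + 4*(27)^1 - 5 = (-531441) + (-39366) + (-3645) + (108) + (-5) = -574349; answer -574349

-574349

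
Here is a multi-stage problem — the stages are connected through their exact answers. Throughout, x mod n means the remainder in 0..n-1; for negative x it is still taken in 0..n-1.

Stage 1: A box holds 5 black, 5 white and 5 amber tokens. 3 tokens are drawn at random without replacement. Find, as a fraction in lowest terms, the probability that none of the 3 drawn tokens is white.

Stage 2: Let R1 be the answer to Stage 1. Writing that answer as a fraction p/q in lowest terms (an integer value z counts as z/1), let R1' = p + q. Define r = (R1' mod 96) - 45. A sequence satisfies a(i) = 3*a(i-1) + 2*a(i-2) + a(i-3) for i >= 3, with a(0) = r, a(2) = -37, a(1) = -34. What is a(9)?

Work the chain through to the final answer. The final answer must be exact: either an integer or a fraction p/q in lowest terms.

Stage 1: total draws C(15,3) = 455; favorable C(10,3) = 120; P = 24/91; answer 24/91
Stage 2: R1 = 24/91; threaded value p + q = 115; r = -26; a(3) = 3*(-37) + 2*(-34) + 1*(-26) = -205; iterating: a(3)=-205, a(4)=-723, a(5)=-2616, a(6)=-9499, a(7)=-34452, a(8)=-124970, a(9)=-453313; answer -453313

-453313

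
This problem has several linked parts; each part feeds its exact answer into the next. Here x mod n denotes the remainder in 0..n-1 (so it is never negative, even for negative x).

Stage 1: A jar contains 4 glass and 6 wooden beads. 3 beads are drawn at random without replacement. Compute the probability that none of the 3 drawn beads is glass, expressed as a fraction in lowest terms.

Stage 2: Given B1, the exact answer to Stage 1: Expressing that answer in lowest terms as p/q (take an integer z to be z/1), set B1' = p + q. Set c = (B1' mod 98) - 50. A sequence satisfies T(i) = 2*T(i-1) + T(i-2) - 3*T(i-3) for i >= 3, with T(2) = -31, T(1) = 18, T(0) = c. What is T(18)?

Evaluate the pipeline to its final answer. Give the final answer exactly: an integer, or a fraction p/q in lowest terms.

-125563

Stage 1: total draws C(10,3) = 120; favorable C(6,3) = 20; P = 1/6; answer 1/6
Stage 2: B1 = 1/6; threaded value p + q = 7; c = -43; T(3) = 2*(-31) + 1*(18) - 3*(-43) = 85; iterating: T(3)=85, T(4)=85, T(5)=348, T(6)=526, T(7)=1145, T(8)=1772, T(9)=3111, T(10)=4559, T(11)=6913, T(12)=9052, T(13)=11340, T(14)=10993, T(15)=6170, T(16)=-10687, T(17)=-48183, T(18)=-125563; answer -125563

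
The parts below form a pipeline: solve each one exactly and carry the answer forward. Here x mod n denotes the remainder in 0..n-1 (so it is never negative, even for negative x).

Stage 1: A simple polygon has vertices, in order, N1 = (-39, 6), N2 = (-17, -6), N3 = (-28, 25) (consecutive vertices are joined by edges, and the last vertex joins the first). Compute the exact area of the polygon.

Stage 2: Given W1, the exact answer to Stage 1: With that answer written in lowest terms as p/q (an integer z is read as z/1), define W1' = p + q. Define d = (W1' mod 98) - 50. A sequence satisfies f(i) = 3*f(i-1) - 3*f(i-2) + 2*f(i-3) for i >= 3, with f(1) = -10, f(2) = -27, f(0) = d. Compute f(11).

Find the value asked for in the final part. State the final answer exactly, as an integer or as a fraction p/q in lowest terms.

Stage 1: cross terms: (-39*-6 - -17*6)=336, (-17*25 - -28*-6)=-593, (-28*6 - -39*25)=807; twice the area = |550| = 550; area = 275; answer 275
Stage 2: W1 = 275; threaded value p + q = 276; d = 30; f(3) = 3*(-27) - 3*(-10) + 2*(30) = 9; iterating: f(3)=9, f(4)=88, f(5)=183, f(6)=303, f(7)=536, f(8)=1065, f(9)=2193, f(10)=4456, f(11)=8919; answer 8919

8919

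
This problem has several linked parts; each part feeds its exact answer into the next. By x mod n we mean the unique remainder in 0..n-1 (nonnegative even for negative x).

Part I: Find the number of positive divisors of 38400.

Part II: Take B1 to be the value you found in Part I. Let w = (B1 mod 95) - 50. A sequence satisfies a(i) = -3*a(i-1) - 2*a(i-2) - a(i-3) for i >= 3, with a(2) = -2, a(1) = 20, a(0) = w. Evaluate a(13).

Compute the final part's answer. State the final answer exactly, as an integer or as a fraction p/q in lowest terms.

Part I: 38400 = 2^9 * 3 * 5^2; number of divisors = (9+1) * (1+1) * (2+1) = 60; answer 60
Part II: B1 = 60; w = 10; a(3) = -3*(-2) - 2*(20) - 1*(10) = -44; iterating: a(3)=-44, a(4)=116, a(5)=-258, a(6)=586, a(7)=-1358, a(8)=3160, a(9)=-7350, a(10)=17088, a(11)=-39724, a(12)=92346, a(13)=-214678; answer -214678

-214678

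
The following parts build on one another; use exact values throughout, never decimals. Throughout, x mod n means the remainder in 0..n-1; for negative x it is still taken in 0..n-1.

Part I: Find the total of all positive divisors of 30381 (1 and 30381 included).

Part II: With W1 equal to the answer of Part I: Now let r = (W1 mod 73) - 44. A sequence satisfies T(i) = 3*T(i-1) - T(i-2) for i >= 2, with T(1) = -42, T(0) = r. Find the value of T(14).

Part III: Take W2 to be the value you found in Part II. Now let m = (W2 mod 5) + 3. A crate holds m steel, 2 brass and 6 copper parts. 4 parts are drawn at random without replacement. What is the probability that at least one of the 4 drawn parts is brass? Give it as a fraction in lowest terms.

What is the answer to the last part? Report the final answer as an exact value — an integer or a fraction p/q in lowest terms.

19/33

Part I: 30381 = 3 * 13 * 19 * 41; sigma = (1 + 3) * (1 + 13) * (1 + 19) * (1 + 41) = 4 * 14 * 20 * 42 = 47040; answer 47040
Part II: W1 = 47040; r = -16; T(2) = 3*(-42) - 1*(-16) = -110; iterating: T(2)=-110, T(3)=-288, T(4)=-754, T(5)=-1974, T(6)=-5168, T(7)=-13530, T(8)=-35422, T(9)=-92736, T(10)=-242786, T(11)=-635622, T(12)=-1664080, T(13)=-4356618, T(14)=-11405774; answer -11405774
Part III: W2 = -11405774; m = 4; total draws C(12,4) = 495; complement C(10,4) = 210; favorable 495 - 210 = 285; P = 19/33; answer 19/33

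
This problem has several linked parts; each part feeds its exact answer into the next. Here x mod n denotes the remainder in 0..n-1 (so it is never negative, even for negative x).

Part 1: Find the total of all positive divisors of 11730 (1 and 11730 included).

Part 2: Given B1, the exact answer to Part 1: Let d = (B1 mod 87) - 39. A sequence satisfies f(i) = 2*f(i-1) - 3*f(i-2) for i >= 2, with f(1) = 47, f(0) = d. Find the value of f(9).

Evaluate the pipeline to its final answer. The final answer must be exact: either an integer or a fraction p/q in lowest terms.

Part 1: 11730 = 2 * 3 * 5 * 17 * 23; sigma = (1 + 2) * (1 + 3) * (1 + 5) * (1 + 17) * (1 + 23) = 3 * 4 * 6 * 18 * 24 = 31104; answer 31104
Part 2: B1 = 31104; d = 6; f(2) = 2*(47) - 3*(6) = 76; iterating: f(2)=76, f(3)=11, f(4)=-206, f(5)=-445, f(6)=-272, f(7)=791, f(8)=2398, f(9)=2423; answer 2423

2423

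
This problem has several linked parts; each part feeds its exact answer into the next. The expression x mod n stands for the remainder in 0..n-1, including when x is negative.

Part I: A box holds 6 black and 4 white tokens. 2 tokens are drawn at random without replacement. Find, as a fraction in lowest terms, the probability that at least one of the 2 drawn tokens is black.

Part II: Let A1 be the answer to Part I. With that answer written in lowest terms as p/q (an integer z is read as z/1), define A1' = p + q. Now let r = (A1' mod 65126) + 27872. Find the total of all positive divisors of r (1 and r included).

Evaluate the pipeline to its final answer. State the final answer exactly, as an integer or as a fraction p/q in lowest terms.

90272

Part I: total draws C(10,2) = 45; complement C(4,2) = 6; favorable 45 - 6 = 39; P = 13/15; answer 13/15
Part II: A1 = 13/15; threaded value p + q = 28; r = 27900; 27900 = 2^2 * 3^2 * 5^2 * 31; sigma = (1 + 2 + 4) * (1 + 3 + 9) * (1 + 5 + 25) * (1 + 31) = 7 * 13 * 31 * 32 = 90272; answer 90272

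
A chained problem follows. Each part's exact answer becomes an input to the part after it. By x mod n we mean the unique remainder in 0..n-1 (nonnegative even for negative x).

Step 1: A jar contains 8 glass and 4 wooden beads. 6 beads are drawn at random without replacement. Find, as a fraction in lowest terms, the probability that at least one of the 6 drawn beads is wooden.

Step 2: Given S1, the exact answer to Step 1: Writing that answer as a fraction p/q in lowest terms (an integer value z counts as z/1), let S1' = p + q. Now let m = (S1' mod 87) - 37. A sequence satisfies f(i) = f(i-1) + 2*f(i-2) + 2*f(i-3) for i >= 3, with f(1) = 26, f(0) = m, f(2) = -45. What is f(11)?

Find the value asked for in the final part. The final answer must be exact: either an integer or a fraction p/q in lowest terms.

11729

Step 1: total draws C(12,6) = 924; complement C(8,6) = 28; favorable 924 - 28 = 896; P = 32/33; answer 32/33
Step 2: S1 = 32/33; threaded value p + q = 65; m = 28; f(3) = 1*(-45) + 2*(26) + 2*(28) = 63; iterating: f(3)=63, f(4)=25, f(5)=61, f(6)=237, f(7)=409, f(8)=1005, f(9)=2297, f(10)=5125, f(11)=11729; answer 11729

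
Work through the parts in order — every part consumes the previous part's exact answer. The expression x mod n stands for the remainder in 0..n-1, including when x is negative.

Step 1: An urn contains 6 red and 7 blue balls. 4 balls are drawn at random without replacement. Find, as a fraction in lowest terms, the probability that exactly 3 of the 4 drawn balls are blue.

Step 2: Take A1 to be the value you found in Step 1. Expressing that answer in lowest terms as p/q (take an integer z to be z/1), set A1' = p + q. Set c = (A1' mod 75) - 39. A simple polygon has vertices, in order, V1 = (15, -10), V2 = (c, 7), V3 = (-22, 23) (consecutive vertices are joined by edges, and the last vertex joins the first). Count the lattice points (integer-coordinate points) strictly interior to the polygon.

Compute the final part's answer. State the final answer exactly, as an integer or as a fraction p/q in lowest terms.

0

Step 1: total draws C(13,4) = 715; favorable C(7,3)*C(6,1) = 210; P = 42/143; answer 42/143
Step 2: A1 = 42/143; threaded value p + q = 185; c = -4; cross terms: (15*7 - -4*-10)=65, (-4*23 - -22*7)=62, (-22*-10 - 15*23)=-125; twice the area = |2| = 2; area = 1; boundary points = 1 + 2 + 1 = 4; strictly interior points = area - boundary/2 + 1 = 0; answer 0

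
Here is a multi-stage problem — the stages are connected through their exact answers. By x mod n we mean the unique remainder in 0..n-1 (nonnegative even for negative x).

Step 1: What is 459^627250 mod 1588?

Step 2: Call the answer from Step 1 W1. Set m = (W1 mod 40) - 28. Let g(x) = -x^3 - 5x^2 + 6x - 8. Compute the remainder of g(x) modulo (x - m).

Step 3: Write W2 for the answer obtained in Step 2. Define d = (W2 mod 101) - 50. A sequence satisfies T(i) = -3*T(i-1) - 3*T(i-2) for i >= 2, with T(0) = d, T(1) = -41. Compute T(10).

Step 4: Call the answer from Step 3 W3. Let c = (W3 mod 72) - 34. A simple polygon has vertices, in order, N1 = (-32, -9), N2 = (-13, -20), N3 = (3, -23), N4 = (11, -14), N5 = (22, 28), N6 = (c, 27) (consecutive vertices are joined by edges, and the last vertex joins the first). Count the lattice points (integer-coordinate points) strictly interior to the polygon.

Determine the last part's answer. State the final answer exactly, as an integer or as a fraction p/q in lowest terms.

Step 1: squarings mod 1588: 459^1=459, 459^2=1065, 459^4=393, 459^8=413, 459^16=653, 459^32=825, 459^64=961, 459^128=893, 459^256=273, 459^512=1481, 459^1024=333, 459^2048=1317, 459^4096=393, 459^8192=413, 459^16384=653, 459^32768=825, 459^65536=961, 459^131072=893, 459^262144=273, 459^524288=1481; 459^627250 = 459^2 * 459^16 * 459^32 * 459^512 * 459^4096 * 459^32768 * 459^65536 * 459^524288 = 381 (mod 1588); answer 381
Step 2: W1 = 381; m = -7; remainder = value at the root: -1*(-7)^3 - 5*(-7)^2 + 6*(-7)^1 - 8 = (343) + (-245) + (-42) + (-8) = 48; answer 48
Step 3: W2 = 48; d = -2; T(2) = -3*(-41) - 3*(-2) = 129; iterating: T(2)=129, T(3)=-264, T(4)=405, T(5)=-423, T(6)=54, T(7)=1107, T(8)=-3483, T(9)=7128, T(10)=-10935; answer -10935
Step 4: W3 = -10935; c = -25; cross terms: (-32*-20 - -13*-9)=523, (-13*-23 - 3*-20)=359, (3*-14 - 11*-23)=211, (11*28 - 22*-14)=616, (22*27 - -25*28)=1294, (-25*-9 - -32*27)=1089; twice the area = |4092| = 4092; area = 2046; boundary points = 1 + 1 + 1 + 1 + 1 + 1 = 6; strictly interior points = area - boundary/2 + 1 = 2044; answer 2044

2044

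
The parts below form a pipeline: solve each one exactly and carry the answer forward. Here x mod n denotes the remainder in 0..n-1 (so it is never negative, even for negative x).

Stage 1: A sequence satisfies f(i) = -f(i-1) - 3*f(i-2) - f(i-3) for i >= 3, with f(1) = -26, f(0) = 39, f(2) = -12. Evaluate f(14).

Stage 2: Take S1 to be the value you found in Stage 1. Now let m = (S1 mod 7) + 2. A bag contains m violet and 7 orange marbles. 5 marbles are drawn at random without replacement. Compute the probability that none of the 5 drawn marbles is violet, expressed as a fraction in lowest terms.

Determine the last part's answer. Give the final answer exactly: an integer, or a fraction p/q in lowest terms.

Stage 1: f(3) = -1*(-12) - 3*(-26) - 1*(39) = 51; iterating: f(3)=51, f(4)=11, f(5)=-152, f(6)=68, f(7)=377, f(8)=-429, f(9)=-770, f(10)=1680, f(11)=1059, f(12)=-5329, f(13)=472, f(14)=14456; answer 14456
Stage 2: S1 = 14456; m = 3; total draws C(10,5) = 252; favorable C(7,5) = 21; P = 1/12; answer 1/12

1/12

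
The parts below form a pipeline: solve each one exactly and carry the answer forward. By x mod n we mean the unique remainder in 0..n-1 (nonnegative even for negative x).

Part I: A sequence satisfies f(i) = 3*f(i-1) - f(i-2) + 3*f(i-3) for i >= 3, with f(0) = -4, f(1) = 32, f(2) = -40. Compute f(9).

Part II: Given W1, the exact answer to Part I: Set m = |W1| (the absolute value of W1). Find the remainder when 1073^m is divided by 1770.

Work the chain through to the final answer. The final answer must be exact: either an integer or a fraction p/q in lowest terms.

1621

Part I: f(3) = 3*(-40) - 1*(32) + 3*(-4) = -164; iterating: f(3)=-164, f(4)=-356, f(5)=-1024, f(6)=-3208, f(7)=-9668, f(8)=-28868, f(9)=-86560; answer -86560
Part II: W1 = -86560; m = 86560; squarings mod 1770: 1073^1=1073, 1073^2=829, 1073^4=481, 1073^8=1261, 1073^16=661, 1073^32=1501, 1073^64=1561, 1073^128=1201, 1073^256=1621, 1073^512=961, 1073^1024=1351, 1073^2048=331, 1073^4096=1591, 1073^8192=181, 1073^16384=901, 1073^32768=1141, 1073^65536=931; 1073^86560 = 1073^32 * 1073^512 * 1073^4096 * 1073^16384 * 1073^65536 = 1621 (mod 1770); answer 1621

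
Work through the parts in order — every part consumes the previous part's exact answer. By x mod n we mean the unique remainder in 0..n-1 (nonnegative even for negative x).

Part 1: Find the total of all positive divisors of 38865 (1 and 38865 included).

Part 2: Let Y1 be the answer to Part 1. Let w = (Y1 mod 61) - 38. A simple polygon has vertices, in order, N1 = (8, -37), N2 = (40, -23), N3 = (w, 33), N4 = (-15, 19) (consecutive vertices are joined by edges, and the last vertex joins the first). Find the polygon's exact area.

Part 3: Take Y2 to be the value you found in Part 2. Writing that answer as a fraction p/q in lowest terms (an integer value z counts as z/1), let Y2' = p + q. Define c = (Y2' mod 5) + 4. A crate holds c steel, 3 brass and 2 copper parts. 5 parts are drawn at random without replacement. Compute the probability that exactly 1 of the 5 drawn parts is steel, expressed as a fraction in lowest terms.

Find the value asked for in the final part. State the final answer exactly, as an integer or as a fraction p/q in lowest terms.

40/1287

Part 1: 38865 = 3 * 5 * 2591; sigma = (1 + 3) * (1 + 5) * (1 + 2591) = 4 * 6 * 2592 = 62208; answer 62208
Part 2: Y1 = 62208; w = 11; cross terms: (8*-23 - 40*-37)=1296, (40*33 - 11*-23)=1573, (11*19 - -15*33)=704, (-15*-37 - 8*19)=403; twice the area = |3976| = 3976; area = 1988; answer 1988
Part 3: Y2 = 1988; threaded value p + q = 1989; c = 8; total draws C(13,5) = 1287; favorable C(8,1)*C(5,4) = 40; P = 40/1287; answer 40/1287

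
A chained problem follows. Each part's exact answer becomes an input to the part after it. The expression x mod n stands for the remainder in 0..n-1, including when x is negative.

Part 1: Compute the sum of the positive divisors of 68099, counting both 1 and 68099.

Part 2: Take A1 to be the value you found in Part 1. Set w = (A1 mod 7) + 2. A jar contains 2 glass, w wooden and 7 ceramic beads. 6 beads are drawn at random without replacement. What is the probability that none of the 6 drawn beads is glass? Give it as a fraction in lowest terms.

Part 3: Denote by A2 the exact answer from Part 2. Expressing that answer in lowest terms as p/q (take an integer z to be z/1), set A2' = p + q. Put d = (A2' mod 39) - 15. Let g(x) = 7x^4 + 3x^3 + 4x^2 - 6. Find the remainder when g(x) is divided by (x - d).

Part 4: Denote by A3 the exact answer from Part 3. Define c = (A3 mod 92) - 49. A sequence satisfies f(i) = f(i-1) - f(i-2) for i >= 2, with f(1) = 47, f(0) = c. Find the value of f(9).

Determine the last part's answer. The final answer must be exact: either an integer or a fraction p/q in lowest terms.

Part 1: 68099 is prime, so its only divisors are 1 and 68099; sigma = 1 + 68099 = 68100; answer 68100
Part 2: A1 = 68100; w = 6; total draws C(15,6) = 5005; favorable C(13,6) = 1716; P = 12/35; answer 12/35
Part 3: A2 = 12/35; threaded value p + q = 47; d = -7; remainder = value at the root: 7*(-7)^4 + 3*(-7)^3 + 4*(-7)^2 - 6 = (16807) + (-1029) + (196) + (-6) = 15968; answer 15968
Part 4: A3 = 15968; c = 3; f(2) = 1*(47) - 1*(3) = 44; iterating: f(2)=44, f(3)=-3, f(4)=-47, f(5)=-44, f(6)=3, f(7)=47, f(8)=44, f(9)=-3; answer -3

-3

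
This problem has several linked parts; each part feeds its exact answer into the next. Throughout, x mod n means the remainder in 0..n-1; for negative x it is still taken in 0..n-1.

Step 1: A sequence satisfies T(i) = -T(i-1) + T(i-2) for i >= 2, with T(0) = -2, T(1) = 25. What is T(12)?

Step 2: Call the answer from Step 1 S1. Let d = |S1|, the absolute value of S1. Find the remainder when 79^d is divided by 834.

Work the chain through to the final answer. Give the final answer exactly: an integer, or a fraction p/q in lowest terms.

175

Step 1: T(2) = -1*(25) + 1*(-2) = -27; iterating: T(2)=-27, T(3)=52, T(4)=-79, T(5)=131, T(6)=-210, T(7)=341, T(8)=-551, T(9)=892, T(10)=-1443, T(11)=2335, T(12)=-3778; answer -3778
Step 2: S1 = -3778; d = 3778; squarings mod 834: 79^1=79, 79^2=403, 79^4=613, 79^8=469, 79^16=619, 79^32=355, 79^64=91, 79^128=775, 79^256=145, 79^512=175, 79^1024=601, 79^2048=79; 79^3778 = 79^2 * 79^64 * 79^128 * 79^512 * 79^1024 * 79^2048 = 175 (mod 834); answer 175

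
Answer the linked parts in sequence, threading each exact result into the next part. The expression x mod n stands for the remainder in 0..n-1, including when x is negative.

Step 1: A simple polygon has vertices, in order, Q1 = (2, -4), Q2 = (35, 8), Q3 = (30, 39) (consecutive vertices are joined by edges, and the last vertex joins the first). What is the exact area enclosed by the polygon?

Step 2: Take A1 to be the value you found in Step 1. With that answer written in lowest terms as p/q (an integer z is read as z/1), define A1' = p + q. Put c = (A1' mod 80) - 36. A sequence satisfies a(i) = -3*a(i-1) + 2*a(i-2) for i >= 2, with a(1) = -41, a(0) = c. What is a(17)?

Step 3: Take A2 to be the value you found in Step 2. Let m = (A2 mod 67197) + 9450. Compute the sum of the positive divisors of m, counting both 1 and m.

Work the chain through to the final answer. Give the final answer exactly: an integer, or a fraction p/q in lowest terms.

51398

Step 1: cross terms: (2*8 - 35*-4)=156, (35*39 - 30*8)=1125, (30*-4 - 2*39)=-198; twice the area = |1083| = 1083; area = 1083/2; answer 1083/2
Step 2: A1 = 1083/2; threaded value p + q = 1085; c = 9; a(2) = -3*(-41) + 2*(9) = 141; iterating: a(2)=141, a(3)=-505, a(4)=1797, a(5)=-6401, a(6)=22797, a(7)=-81193, a(8)=289173, a(9)=-1029905, a(10)=3668061, a(11)=-13063993, a(12)=46528101, a(13)=-165712289, a(14)=590193069, a(15)=-2102003785, a(16)=7486397493, a(17)=-26663200049; answer -26663200049
Step 3: A2 = -26663200049; m = 41425; 41425 = 5^2 * 1657; sigma = (1 + 5 + 25) * (1 + 1657) = 31 * 1658 = 51398; answer 51398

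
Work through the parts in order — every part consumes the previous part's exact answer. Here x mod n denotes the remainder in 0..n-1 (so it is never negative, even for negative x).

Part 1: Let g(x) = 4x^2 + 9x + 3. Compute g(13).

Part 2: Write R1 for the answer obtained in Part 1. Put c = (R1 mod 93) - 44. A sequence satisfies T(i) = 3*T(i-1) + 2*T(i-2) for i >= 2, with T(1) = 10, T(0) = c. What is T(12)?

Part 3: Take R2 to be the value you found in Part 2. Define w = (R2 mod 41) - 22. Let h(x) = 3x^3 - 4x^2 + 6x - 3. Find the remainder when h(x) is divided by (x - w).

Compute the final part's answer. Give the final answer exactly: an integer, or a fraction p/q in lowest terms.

1325

Part 1: 4*(13)^2 + 9*(13)^1 + 3 = (676) + (117) + (3) = 796; answer 796
Part 2: R1 = 796; c = 8; T(2) = 3*(10) + 2*(8) = 46; iterating: T(2)=46, T(3)=158, T(4)=566, T(5)=2014, T(6)=7174, T(7)=25550, T(8)=90998, T(9)=324094, T(10)=1154278, T(11)=4111022, T(12)=14641622; answer 14641622
Part 3: R2 = 14641622; w = 8; remainder = value at the root: 3*(8)^3 - 4*(8)^2 + 6*(8)^1 - 3 = (1536) + (-256) + (48) + (-3) = 1325; answer 1325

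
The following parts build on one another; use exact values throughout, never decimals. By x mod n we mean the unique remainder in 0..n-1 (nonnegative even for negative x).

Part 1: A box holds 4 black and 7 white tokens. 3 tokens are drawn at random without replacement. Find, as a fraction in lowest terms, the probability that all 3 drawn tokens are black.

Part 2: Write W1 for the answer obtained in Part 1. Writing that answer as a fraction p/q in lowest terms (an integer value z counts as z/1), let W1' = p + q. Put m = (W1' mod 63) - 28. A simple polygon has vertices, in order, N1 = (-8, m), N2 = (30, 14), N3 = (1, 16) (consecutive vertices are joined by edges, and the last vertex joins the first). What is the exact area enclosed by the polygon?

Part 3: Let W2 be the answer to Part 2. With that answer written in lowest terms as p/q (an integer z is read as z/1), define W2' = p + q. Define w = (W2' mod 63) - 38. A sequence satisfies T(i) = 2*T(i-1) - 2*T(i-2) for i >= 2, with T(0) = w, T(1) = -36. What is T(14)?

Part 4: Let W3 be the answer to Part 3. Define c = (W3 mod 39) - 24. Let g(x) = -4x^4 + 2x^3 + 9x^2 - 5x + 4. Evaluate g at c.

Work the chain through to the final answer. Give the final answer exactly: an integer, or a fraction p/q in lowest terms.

Part 1: total draws C(11,3) = 165; favorable C(4,3) = 4; P = 4/165; answer 4/165
Part 2: W1 = 4/165; threaded value p + q = 169; m = 15; cross terms: (-8*14 - 30*15)=-562, (30*16 - 1*14)=466, (1*15 - -8*16)=143; twice the area = |47| = 47; area = 47/2; answer 47/2
Part 3: W2 = 47/2; threaded value p + q = 49; w = 11; T(2) = 2*(-36) - 2*(11) = -94; iterating: T(2)=-94, T(3)=-116, T(4)=-44, T(5)=144, T(6)=376, T(7)=464, T(8)=176, T(9)=-576, T(10)=-1504, T(11)=-1856, T(12)=-704, T(13)=2304, T(14)=6016; answer 6016
Part 4: W3 = 6016; c = -14; -4*(-14)^4 + 2*(-14)^3 + 9*(-14)^2 - 5*(-14)^1 + 4 = (-153664) + (-5488) + (1764) + (70) + (4) = -157314; answer -157314

-157314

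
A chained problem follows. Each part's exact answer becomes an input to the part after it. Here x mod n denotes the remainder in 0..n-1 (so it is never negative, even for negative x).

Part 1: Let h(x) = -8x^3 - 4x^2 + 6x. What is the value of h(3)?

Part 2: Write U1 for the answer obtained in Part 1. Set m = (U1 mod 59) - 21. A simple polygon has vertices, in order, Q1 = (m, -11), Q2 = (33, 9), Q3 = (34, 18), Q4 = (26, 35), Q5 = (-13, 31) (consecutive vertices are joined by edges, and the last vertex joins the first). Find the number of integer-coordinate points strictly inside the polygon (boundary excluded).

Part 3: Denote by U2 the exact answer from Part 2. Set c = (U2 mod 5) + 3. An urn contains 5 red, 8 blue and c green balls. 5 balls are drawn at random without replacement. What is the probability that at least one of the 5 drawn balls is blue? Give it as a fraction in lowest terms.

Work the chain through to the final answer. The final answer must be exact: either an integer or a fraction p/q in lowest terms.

Part 1: -8*(3)^3 - 4*(3)^2 + 6*(3)^1 = (-216) + (-36) + (18) = -234; answer -234
Part 2: U1 = -234; m = -19; cross terms: (-19*9 - 33*-11)=192, (33*18 - 34*9)=288, (34*35 - 26*18)=722, (26*31 - -13*35)=1261, (-13*-11 - -19*31)=732; twice the area = |3195| = 3195; area = 3195/2; boundary points = 4 + 1 + 1 + 1 + 6 = 13; strictly interior points = area - boundary/2 + 1 = 1592; answer 1592
Part 3: U2 = 1592; c = 5; total draws C(18,5) = 8568; complement C(10,5) = 252; favorable 8568 - 252 = 8316; P = 33/34; answer 33/34

33/34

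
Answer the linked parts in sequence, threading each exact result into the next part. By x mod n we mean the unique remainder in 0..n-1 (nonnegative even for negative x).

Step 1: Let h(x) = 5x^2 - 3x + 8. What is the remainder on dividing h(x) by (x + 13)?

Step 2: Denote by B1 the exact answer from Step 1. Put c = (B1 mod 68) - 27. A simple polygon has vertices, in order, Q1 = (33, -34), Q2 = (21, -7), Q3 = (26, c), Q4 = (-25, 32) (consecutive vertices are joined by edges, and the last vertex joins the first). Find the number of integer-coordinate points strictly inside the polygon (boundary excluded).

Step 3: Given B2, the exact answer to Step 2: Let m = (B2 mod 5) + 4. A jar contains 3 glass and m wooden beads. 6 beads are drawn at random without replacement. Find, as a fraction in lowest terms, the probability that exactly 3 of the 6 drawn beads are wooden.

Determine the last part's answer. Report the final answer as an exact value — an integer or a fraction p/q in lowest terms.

Step 1: remainder = value at the root: 5*(-13)^2 - 3*(-13)^1 + 8 = (845) + (39) + (8) = 892; answer 892
Step 2: B1 = 892; c = -19; cross terms: (33*-7 - 21*-34)=483, (21*-19 - 26*-7)=-217, (26*32 - -25*-19)=357, (-25*-34 - 33*32)=-206; twice the area = |417| = 417; area = 417/2; boundary points = 3 + 1 + 51 + 2 = 57; strictly interior points = area - boundary/2 + 1 = 181; answer 181
Step 3: B2 = 181; m = 5; total draws C(8,6) = 28; favorable C(5,3)*C(3,3) = 10; P = 5/14; answer 5/14

5/14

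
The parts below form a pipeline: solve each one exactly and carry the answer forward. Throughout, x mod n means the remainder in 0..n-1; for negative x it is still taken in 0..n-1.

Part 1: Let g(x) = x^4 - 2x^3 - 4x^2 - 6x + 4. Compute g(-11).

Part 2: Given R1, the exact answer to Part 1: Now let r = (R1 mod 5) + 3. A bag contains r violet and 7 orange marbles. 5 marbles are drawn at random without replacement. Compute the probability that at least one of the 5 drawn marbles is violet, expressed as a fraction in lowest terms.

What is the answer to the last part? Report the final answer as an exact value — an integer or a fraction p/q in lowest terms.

283/286

Part 1: 1*(-11)^4 - 2*(-11)^3 - 4*(-11)^2 - 6*(-11)^1 + 4 = (14641) + (2662) + (-484) + (66) + (4) = 16889; answer 16889
Part 2: R1 = 16889; r = 7; total draws C(14,5) = 2002; complement C(7,5) = 21; favorable 2002 - 21 = 1981; P = 283/286; answer 283/286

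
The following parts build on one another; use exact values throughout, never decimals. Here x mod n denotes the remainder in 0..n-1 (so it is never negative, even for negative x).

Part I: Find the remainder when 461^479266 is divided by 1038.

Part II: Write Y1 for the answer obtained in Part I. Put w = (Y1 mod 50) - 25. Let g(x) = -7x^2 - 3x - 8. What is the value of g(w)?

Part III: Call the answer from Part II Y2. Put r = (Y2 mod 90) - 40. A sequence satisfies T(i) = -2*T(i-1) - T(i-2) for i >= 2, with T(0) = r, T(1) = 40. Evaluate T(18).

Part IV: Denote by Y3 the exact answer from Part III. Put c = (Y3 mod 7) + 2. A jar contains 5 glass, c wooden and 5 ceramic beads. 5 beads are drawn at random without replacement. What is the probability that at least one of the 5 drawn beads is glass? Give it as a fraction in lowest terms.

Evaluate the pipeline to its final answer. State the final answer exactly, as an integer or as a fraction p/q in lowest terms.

Part I: squarings mod 1038: 461^1=461, 461^2=769, 461^4=739, 461^8=133, 461^16=43, 461^32=811, 461^64=667, 461^128=625, 461^256=337, 461^512=427, 461^1024=679, 461^2048=169, 461^4096=535, 461^8192=775, 461^16384=661, 461^32768=961, 461^65536=739, 461^131072=133, 461^262144=43; 461^479266 = 461^2 * 461^32 * 461^4096 * 461^16384 * 461^65536 * 461^131072 * 461^262144 = 361 (mod 1038); answer 361
Part II: Y1 = 361; w = -14; -7*(-14)^2 - 3*(-14)^1 - 8 = (-1372) + (42) + (-8) = -1338; answer -1338
Part III: Y2 = -1338; r = -28; T(2) = -2*(40) - 1*(-28) = -52; iterating: T(2)=-52, T(3)=64, T(4)=-76, T(5)=88, T(6)=-100, T(7)=112, T(8)=-124, T(9)=136, T(10)=-148, T(11)=160, T(12)=-172, T(13)=184, T(14)=-196, T(15)=208, T(16)=-220, T(17)=232, T(18)=-244; answer -244
Part IV: Y3 = -244; c = 3; total draws C(13,5) = 1287; complement C(8,5) = 56; favorable 1287 - 56 = 1231; P = 1231/1287; answer 1231/1287

1231/1287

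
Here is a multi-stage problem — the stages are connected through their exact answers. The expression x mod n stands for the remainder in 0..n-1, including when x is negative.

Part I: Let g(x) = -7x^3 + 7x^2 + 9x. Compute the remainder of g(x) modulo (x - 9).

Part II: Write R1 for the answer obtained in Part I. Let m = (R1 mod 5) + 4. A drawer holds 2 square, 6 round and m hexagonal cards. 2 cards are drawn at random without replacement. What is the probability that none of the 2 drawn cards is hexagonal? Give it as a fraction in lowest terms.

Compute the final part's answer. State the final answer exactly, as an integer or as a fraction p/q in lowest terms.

14/33

Part I: remainder = value at the root: -7*(9)^3 + 7*(9)^2 + 9*(9)^1 = (-5103) + (567) + (81) = -4455; answer -4455
Part II: R1 = -4455; m = 4; total draws C(12,2) = 66; favorable C(8,2) = 28; P = 14/33; answer 14/33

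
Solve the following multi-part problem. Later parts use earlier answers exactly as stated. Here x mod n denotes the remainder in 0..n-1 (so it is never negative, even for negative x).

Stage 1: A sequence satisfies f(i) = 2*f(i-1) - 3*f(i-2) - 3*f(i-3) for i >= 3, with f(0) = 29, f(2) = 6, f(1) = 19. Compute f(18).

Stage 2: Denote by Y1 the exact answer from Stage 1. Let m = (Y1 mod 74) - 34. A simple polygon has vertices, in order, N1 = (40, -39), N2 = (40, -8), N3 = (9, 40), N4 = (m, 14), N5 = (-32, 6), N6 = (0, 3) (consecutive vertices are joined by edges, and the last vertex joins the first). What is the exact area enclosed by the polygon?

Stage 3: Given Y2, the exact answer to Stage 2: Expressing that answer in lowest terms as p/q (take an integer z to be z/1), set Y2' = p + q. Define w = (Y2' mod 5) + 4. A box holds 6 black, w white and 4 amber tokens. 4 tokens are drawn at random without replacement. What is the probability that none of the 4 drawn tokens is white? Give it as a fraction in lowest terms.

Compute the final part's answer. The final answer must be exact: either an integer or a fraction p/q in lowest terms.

Stage 1: f(3) = 2*(6) - 3*(19) - 3*(29) = -132; iterating: f(3)=-132, f(4)=-339, f(5)=-300, f(6)=813, f(7)=3543, f(8)=5547, f(9)=-1974, f(10)=-31218, f(11)=-73155, f(12)=-46734, f(13)=219651, f(14)=798969, f(15)=1079187, f(16)=-897486, f(17)=-7429440, f(18)=-15403983; answer -15403983
Stage 2: Y1 = -15403983; m = -29; cross terms: (40*-8 - 40*-39)=1240, (40*40 - 9*-8)=1672, (9*14 - -29*40)=1286, (-29*6 - -32*14)=274, (-32*3 - 0*6)=-96, (0*-39 - 40*3)=-120; twice the area = |4256| = 4256; area = 2128; answer 2128
Stage 3: Y2 = 2128; threaded value p + q = 2129; w = 8; total draws C(18,4) = 3060; favorable C(10,4) = 210; P = 7/102; answer 7/102

7/102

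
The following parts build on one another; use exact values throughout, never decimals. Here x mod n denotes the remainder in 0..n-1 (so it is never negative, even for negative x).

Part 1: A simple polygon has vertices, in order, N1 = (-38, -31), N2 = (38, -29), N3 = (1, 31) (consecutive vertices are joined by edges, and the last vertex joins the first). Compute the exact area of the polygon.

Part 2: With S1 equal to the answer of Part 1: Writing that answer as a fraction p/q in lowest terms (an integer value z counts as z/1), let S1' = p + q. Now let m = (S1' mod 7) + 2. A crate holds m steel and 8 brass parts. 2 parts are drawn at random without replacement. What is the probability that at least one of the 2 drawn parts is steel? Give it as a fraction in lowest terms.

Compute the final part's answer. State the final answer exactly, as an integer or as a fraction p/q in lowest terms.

27/55

Part 1: cross terms: (-38*-29 - 38*-31)=2280, (38*31 - 1*-29)=1207, (1*-31 - -38*31)=1147; twice the area = |4634| = 4634; area = 2317; answer 2317
Part 2: S1 = 2317; threaded value p + q = 2318; m = 3; total draws C(11,2) = 55; complement C(8,2) = 28; favorable 55 - 28 = 27; P = 27/55; answer 27/55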